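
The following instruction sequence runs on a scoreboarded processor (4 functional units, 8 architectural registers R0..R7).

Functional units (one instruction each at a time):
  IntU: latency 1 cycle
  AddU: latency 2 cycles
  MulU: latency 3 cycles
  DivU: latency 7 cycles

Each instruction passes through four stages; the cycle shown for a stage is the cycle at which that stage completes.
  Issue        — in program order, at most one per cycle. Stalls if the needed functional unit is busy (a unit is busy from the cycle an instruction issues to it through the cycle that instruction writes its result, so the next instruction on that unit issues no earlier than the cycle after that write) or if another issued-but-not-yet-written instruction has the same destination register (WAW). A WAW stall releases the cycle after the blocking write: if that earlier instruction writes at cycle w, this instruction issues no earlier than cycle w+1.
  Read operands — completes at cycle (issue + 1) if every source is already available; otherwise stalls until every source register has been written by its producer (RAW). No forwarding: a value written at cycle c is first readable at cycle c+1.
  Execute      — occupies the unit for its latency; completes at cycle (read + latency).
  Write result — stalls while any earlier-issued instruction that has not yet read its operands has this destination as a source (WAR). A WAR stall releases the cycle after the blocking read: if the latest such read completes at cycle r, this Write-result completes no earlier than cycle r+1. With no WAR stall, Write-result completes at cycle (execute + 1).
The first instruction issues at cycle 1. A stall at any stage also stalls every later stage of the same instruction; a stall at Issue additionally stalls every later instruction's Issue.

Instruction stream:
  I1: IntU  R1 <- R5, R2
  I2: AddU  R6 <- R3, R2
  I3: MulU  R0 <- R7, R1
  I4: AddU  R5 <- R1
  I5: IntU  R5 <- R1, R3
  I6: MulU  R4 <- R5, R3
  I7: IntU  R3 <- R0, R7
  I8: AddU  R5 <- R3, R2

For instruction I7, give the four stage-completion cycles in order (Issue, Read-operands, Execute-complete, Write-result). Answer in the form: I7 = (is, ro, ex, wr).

[I1] 1/2/3/4
[I2] 2/3/5/6
[I3] 3/5/8/9  (RAW R1: wait I1 write@4)
[I4] 7/8/10/11  (struct: AddU busy until I2 writes@6)
[I5] 12/13/14/15  (WAW R5: wait I4 write@11)
[I6] 13/16/19/20  (RAW R5: wait I5 write@15)
[I7] 16/17/18/19  (struct: IntU busy until I5 writes@15)
[I8] 17/20/22/23  (RAW R3: wait I7 write@19)

I7 = (16, 17, 18, 19)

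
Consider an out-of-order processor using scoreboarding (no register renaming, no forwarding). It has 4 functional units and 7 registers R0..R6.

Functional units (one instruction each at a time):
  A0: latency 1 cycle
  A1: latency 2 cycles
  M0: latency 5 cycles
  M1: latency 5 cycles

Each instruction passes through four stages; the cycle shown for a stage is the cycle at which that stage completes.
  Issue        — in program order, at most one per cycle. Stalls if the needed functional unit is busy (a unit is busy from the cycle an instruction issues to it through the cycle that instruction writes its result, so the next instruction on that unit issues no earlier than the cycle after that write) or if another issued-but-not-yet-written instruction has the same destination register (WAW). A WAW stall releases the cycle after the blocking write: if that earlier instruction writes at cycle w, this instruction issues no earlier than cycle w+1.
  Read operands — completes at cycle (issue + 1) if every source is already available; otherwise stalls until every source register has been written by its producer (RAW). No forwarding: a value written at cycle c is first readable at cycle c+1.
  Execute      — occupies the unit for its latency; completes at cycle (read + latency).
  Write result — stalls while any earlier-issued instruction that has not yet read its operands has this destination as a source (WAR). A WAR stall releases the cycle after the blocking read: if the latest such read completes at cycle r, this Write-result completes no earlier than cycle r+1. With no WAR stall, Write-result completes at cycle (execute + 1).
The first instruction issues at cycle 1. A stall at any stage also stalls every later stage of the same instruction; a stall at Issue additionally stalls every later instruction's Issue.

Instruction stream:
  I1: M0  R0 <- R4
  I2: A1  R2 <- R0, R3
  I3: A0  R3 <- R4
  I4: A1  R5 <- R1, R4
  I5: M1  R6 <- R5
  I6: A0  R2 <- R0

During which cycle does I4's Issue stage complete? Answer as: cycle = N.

cycle = 13

1) issue 1, read 2, done 7, write 8
2) issue 2, read 9, done 11, write 12  <RAW R0: wait I1 write@8>
3) issue 3, read 4, done 5, write 10  <WAR R3: wait I2 read@9>
4) issue 13, read 14, done 16, write 17  <struct: A1 busy until I2 writes@12>
5) issue 14, read 18, done 23, write 24  <RAW R5: wait I4 write@17>
6) issue 15, read 16, done 17, write 18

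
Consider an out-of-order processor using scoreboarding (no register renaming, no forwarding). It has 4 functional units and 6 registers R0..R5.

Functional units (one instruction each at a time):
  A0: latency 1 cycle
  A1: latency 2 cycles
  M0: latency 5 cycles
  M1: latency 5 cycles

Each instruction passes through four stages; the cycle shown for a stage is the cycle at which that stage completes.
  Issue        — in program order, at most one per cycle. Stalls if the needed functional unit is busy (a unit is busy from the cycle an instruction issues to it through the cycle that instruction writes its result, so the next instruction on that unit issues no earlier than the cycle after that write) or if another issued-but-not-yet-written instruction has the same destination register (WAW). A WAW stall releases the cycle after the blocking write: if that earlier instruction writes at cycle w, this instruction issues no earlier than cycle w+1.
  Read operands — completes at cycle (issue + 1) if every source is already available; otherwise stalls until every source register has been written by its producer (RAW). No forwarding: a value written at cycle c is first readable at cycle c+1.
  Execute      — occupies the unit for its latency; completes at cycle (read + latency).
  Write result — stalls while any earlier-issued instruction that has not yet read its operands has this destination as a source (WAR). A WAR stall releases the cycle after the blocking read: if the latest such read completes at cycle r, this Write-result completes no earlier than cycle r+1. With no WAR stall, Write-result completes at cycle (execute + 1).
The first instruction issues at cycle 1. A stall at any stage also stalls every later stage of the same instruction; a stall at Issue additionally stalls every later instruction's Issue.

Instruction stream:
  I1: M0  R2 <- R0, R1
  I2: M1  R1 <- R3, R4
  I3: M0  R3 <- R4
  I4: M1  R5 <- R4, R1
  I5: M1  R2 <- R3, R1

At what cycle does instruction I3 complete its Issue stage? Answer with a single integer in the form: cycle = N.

I1  is:1  ro:2  ex:7  wr:8
I2  is:2  ro:3  ex:8  wr:9
I3  is:9  ro:10  ex:15  wr:16  — struct: M0 busy until I1 writes@8
I4  is:10  ro:11  ex:16  wr:17
I5  is:18  ro:19  ex:24  wr:25  — struct: M1 busy until I4 writes@17

cycle = 9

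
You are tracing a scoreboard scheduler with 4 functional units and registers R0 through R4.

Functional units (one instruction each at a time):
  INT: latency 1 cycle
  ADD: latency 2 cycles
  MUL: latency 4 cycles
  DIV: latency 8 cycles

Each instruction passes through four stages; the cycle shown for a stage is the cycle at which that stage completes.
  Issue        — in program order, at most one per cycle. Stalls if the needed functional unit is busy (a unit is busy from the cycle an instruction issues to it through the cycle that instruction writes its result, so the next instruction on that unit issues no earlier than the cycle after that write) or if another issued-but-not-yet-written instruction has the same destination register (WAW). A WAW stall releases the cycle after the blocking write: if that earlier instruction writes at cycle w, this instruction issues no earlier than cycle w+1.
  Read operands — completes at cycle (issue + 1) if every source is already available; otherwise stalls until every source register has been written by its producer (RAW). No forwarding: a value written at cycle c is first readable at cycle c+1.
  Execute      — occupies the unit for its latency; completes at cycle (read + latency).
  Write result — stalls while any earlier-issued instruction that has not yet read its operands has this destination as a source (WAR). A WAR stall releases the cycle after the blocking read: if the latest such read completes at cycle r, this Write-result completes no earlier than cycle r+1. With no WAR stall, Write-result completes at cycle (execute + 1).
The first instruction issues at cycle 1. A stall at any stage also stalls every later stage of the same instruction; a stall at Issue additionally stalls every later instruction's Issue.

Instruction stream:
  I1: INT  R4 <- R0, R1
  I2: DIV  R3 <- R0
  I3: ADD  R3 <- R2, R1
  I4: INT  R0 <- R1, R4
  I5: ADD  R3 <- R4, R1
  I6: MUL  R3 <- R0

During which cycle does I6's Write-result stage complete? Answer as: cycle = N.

I1 -> (1, 2, 3, 4)
I2 -> (2, 3, 11, 12)
I3 -> (13, 14, 16, 17)  // WAW R3: wait I2 write@12
I4 -> (14, 15, 16, 17)
I5 -> (18, 19, 21, 22)  // struct: ADD busy until I3 writes@17
I6 -> (23, 24, 28, 29)  // WAW R3: wait I5 write@22

cycle = 29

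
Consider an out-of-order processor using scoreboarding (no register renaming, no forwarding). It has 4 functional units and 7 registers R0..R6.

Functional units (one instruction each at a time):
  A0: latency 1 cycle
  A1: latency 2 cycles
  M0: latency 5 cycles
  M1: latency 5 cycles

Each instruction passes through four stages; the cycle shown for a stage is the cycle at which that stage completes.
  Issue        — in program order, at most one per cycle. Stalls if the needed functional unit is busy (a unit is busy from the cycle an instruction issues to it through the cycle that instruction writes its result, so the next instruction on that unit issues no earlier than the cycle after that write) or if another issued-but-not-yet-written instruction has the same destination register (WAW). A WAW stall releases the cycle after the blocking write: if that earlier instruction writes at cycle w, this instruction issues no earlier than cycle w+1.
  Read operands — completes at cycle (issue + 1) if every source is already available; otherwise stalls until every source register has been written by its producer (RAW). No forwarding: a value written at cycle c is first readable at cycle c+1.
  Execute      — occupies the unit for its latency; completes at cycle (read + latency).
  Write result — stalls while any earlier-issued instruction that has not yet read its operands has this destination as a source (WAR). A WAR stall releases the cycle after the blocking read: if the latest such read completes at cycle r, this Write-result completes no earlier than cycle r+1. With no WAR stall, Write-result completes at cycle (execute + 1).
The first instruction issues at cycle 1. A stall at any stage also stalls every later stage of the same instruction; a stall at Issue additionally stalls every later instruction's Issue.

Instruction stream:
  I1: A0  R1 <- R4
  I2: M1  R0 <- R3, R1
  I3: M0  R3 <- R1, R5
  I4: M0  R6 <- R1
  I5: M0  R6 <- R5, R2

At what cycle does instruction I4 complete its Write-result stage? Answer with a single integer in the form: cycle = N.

t=1  I1→A0
t=2  I1 RO; I2→M1
t=3  I1 EX; I3→M0
t=4  I1 WR R1
t=5  I2 RO; I3 RO
t=10  I2 EX; I3 EX
t=11  I2 WR R0; I3 WR R3
t=12  I4→M0
t=13  I4 RO
t=18  I4 EX
t=19  I4 WR R6
t=20  I5→M0
t=21  I5 RO
t=26  I5 EX
t=27  I5 WR R6

cycle = 19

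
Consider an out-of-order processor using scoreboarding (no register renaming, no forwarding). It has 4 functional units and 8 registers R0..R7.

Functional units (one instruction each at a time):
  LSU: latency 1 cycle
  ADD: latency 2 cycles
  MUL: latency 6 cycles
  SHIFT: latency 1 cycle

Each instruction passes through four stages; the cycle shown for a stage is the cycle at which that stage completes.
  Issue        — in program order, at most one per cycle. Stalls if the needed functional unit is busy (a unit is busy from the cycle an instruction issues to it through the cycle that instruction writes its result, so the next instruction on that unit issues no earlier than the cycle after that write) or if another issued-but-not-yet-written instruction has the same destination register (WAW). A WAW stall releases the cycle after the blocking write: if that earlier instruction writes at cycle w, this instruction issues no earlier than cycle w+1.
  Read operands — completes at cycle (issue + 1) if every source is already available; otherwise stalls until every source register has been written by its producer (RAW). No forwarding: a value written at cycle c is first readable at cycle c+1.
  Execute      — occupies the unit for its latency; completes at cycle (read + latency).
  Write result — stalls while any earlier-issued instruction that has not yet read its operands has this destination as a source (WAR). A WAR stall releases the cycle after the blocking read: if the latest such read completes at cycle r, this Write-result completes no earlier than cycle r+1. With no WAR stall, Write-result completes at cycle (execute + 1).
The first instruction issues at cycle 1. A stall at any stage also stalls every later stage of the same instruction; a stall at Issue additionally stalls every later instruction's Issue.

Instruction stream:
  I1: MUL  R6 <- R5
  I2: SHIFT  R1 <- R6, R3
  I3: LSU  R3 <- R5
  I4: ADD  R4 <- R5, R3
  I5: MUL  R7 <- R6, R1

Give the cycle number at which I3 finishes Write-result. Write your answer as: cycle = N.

t=1  issue I1 (MUL)
t=2  I1 read-ops, issue I2 (SHIFT)
t=3  issue I3 (LSU)
t=4  I3 read-ops, issue I4 (ADD)
t=5  I3 finished on LSU
t=8  I1 finished on MUL
t=9  I1→R6
t=10  I2 read-ops, issue I5 (MUL)
t=11  I2 finished on SHIFT, I3→R3
t=12  I2→R1, I4 read-ops
t=13  I5 read-ops
t=14  I4 finished on ADD
t=15  I4→R4
t=19  I5 finished on MUL
t=20  I5→R7

cycle = 11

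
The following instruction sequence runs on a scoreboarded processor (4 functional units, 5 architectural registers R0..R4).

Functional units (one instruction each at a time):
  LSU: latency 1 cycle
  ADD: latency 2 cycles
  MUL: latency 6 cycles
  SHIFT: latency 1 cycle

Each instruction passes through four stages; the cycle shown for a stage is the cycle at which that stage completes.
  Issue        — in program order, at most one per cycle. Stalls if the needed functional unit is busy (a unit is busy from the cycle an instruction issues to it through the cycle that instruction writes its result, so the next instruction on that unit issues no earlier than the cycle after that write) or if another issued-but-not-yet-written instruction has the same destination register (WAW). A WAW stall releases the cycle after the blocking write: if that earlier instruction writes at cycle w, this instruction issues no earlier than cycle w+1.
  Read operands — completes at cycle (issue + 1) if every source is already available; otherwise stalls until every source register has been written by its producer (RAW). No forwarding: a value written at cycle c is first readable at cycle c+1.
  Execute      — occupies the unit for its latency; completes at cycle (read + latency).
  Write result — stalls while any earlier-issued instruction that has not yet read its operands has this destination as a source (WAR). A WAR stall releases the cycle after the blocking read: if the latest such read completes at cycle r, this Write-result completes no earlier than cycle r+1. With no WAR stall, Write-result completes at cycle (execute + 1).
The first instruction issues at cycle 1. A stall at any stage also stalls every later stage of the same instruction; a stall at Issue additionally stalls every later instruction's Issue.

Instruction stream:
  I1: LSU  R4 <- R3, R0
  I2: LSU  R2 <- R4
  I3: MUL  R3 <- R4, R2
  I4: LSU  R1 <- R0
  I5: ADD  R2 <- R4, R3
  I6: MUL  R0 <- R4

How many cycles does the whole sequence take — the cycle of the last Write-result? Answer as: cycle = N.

[1] issue I1 (LSU)
[2] I1 read-ops
[3] I1 finished on LSU
[4] I1→R4
[5] issue I2 (LSU)
[6] I2 read-ops | issue I3 (MUL)
[7] I2 finished on LSU
[8] I2→R2
[9] I3 read-ops | issue I4 (LSU)
[10] I4 read-ops | issue I5 (ADD)
[11] I4 finished on LSU
[12] I4→R1
[15] I3 finished on MUL
[16] I3→R3
[17] I5 read-ops | issue I6 (MUL)
[18] I6 read-ops
[19] I5 finished on ADD
[20] I5→R2
[24] I6 finished on MUL
[25] I6→R0

cycle = 25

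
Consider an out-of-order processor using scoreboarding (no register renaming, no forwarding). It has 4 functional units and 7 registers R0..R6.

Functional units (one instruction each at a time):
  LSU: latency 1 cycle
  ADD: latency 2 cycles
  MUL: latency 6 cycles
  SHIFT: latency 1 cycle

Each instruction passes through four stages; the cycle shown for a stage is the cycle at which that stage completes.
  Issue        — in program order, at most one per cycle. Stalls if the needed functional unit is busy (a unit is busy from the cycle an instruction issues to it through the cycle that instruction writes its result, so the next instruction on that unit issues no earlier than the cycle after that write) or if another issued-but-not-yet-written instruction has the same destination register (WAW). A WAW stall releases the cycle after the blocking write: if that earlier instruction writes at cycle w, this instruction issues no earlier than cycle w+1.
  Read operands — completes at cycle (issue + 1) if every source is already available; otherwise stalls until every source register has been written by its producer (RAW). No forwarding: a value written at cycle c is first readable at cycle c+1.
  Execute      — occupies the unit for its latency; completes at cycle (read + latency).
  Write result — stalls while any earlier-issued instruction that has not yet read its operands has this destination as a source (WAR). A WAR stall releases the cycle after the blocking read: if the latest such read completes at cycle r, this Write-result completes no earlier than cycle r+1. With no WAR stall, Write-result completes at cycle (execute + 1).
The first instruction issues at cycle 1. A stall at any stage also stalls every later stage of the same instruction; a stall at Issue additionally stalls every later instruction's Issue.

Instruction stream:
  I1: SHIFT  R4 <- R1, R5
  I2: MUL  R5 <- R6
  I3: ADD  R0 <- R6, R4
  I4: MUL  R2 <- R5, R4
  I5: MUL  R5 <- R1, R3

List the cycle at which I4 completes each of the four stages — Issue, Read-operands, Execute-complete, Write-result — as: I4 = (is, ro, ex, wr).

I4 = (11, 12, 18, 19)

I1  is:1  ro:2  ex:3  wr:4
I2  is:2  ro:3  ex:9  wr:10
I3  is:3  ro:5  ex:7  wr:8  — RAW R4: wait I1 write@4
I4  is:11  ro:12  ex:18  wr:19  — struct: MUL busy until I2 writes@10
I5  is:20  ro:21  ex:27  wr:28  — struct: MUL busy until I4 writes@19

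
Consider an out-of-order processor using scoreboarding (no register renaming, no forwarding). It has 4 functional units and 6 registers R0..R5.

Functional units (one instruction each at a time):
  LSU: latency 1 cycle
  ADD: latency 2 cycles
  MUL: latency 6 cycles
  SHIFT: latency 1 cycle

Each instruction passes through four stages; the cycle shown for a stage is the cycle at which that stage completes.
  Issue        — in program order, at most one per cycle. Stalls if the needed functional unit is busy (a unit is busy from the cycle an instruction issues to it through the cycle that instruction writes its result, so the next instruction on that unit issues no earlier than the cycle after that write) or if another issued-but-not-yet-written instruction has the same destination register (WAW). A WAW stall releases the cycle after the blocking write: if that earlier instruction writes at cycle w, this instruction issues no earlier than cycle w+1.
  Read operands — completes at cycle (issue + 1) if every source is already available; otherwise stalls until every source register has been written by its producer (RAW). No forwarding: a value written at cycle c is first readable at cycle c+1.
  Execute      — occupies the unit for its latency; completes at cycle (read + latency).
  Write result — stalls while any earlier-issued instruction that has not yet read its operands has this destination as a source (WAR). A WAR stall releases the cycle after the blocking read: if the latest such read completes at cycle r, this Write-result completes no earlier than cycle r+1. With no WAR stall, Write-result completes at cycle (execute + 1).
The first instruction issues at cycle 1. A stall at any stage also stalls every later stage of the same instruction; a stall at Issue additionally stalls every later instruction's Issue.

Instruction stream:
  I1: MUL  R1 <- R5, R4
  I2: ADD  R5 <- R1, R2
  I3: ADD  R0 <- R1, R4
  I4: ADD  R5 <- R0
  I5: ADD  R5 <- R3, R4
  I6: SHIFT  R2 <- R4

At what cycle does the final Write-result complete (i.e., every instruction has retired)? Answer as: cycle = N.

cycle = 28

I1  is:1  ro:2  ex:8  wr:9
I2  is:2  ro:10  ex:12  wr:13  — RAW R1: wait I1 write@9
I3  is:14  ro:15  ex:17  wr:18  — struct: ADD busy until I2 writes@13
I4  is:19  ro:20  ex:22  wr:23  — struct: ADD busy until I3 writes@18
I5  is:24  ro:25  ex:27  wr:28  — struct: ADD busy until I4 writes@23
I6  is:25  ro:26  ex:27  wr:28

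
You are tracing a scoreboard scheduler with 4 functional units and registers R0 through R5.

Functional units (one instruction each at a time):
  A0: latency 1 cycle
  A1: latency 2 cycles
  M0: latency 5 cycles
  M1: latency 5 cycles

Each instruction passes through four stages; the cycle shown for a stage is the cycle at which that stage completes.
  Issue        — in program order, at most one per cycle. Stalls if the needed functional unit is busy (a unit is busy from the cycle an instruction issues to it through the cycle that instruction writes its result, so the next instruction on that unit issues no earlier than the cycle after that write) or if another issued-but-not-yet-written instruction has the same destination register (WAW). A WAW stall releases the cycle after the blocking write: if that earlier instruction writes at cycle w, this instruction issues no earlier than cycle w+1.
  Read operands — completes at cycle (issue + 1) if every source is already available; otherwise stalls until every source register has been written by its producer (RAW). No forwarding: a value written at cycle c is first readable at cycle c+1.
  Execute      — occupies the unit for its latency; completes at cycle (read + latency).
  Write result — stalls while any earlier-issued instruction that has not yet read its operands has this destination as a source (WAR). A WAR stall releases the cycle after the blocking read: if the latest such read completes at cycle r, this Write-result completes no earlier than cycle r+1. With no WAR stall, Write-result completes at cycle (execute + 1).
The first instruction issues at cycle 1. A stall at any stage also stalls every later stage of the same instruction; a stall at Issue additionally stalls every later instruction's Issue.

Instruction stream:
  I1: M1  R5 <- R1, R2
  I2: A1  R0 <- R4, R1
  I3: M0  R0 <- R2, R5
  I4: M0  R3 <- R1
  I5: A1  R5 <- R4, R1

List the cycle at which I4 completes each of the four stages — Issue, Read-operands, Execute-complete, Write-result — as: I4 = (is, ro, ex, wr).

I4 = (16, 17, 22, 23)

[1] I1→M1
[2] I1 RO; I2→A1
[3] I2 RO
[5] I2 EX
[6] I2 WR R0
[7] I1 EX; I3→M0
[8] I1 WR R5
[9] I3 RO
[14] I3 EX
[15] I3 WR R0
[16] I4→M0
[17] I4 RO; I5→A1
[18] I5 RO
[20] I5 EX
[21] I5 WR R5
[22] I4 EX
[23] I4 WR R3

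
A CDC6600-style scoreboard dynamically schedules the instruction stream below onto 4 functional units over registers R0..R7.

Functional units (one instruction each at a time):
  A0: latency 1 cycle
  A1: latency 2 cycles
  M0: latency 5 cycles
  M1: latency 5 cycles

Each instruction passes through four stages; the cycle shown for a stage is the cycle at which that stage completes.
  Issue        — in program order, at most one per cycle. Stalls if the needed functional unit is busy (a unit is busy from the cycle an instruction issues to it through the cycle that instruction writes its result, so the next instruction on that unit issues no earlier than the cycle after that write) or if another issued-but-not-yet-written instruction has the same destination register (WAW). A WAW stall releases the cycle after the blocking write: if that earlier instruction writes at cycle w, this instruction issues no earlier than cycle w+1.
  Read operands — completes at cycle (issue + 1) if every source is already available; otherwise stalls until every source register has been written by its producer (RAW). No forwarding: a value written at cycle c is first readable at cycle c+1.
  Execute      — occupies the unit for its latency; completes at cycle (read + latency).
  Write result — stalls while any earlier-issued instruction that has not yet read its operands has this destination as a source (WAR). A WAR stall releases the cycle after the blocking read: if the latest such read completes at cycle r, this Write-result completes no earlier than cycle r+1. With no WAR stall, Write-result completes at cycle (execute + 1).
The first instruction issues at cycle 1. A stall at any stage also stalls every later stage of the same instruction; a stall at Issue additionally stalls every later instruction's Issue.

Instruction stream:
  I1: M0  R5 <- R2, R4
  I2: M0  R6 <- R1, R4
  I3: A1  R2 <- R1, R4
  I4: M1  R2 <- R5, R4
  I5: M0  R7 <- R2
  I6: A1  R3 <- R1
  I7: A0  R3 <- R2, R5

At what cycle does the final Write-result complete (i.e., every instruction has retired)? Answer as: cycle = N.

[1] I1 dispatched to M0
[2] I1 operands ready
[7] I1 complete
[8] R5←I1
[9] I2 dispatched to M0
[10] I2 operands ready, I3 dispatched to A1
[11] I3 operands ready
[13] I3 complete
[14] R2←I3
[15] I2 complete, I4 dispatched to M1
[16] R6←I2, I4 operands ready
[17] I5 dispatched to M0
[18] I6 dispatched to A1
[19] I6 operands ready
[21] I4 complete, I6 complete
[22] R2←I4, R3←I6
[23] I5 operands ready, I7 dispatched to A0
[24] I7 operands ready
[25] I7 complete
[26] R3←I7
[28] I5 complete
[29] R7←I5

cycle = 29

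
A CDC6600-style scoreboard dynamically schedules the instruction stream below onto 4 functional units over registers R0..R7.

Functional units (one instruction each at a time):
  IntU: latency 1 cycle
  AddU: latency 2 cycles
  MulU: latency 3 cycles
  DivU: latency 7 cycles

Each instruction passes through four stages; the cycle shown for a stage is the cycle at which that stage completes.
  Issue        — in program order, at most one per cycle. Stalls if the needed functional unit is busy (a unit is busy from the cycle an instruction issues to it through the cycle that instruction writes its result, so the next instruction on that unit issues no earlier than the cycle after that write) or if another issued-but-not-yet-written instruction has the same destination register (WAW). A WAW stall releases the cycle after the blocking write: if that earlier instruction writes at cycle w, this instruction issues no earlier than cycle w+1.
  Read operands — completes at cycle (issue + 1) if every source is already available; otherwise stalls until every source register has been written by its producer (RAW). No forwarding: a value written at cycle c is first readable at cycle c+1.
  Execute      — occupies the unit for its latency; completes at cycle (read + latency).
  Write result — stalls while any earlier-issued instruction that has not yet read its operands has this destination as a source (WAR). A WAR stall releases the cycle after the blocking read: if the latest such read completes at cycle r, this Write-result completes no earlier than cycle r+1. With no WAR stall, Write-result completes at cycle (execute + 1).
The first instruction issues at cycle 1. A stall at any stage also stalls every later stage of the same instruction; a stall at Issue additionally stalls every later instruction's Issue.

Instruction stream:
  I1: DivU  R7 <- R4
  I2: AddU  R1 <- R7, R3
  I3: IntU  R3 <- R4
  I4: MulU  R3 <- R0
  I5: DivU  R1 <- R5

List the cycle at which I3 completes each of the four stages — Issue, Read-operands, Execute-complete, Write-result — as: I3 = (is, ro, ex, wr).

[1] I1 issues→DivU
[2] I1 reads, I2 issues→AddU
[3] I3 issues→IntU
[4] I3 reads
[5] I3 exec-done
[9] I1 exec-done
[10] I1 writes R7
[11] I2 reads
[12] I3 writes R3
[13] I2 exec-done, I4 issues→MulU
[14] I2 writes R1, I4 reads
[15] I5 issues→DivU
[16] I5 reads
[17] I4 exec-done
[18] I4 writes R3
[23] I5 exec-done
[24] I5 writes R1

I3 = (3, 4, 5, 12)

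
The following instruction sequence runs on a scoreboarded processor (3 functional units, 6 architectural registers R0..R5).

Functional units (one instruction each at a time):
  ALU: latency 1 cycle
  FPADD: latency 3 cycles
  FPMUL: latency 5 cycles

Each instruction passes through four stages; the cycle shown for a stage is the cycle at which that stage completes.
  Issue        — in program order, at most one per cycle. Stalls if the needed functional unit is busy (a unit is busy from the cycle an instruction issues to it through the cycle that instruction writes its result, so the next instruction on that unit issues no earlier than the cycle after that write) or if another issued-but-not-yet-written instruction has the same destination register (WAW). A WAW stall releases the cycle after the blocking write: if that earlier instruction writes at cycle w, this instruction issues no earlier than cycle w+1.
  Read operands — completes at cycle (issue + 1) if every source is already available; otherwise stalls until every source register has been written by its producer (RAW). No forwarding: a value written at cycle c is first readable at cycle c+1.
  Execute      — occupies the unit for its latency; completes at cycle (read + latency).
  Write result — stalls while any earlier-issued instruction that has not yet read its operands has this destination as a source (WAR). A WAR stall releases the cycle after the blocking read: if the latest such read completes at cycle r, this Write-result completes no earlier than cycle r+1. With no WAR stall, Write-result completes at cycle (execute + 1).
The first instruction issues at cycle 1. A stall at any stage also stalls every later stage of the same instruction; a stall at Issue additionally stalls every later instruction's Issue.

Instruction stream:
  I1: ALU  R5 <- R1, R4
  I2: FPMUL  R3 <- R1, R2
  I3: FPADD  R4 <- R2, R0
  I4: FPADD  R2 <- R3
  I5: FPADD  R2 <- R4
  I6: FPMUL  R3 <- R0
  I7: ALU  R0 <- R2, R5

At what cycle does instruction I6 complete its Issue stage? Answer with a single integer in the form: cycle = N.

c1: I1 dispatched to ALU
c2: I1 operands ready · I2 dispatched to FPMUL
c3: I1 complete · I2 operands ready · I3 dispatched to FPADD
c4: R5←I1 · I3 operands ready
c7: I3 complete
c8: I2 complete · R4←I3
c9: R3←I2 · I4 dispatched to FPADD
c10: I4 operands ready
c13: I4 complete
c14: R2←I4
c15: I5 dispatched to FPADD
c16: I5 operands ready · I6 dispatched to FPMUL
c17: I6 operands ready · I7 dispatched to ALU
c19: I5 complete
c20: R2←I5
c21: I7 operands ready
c22: I6 complete · I7 complete
c23: R3←I6 · R0←I7

cycle = 16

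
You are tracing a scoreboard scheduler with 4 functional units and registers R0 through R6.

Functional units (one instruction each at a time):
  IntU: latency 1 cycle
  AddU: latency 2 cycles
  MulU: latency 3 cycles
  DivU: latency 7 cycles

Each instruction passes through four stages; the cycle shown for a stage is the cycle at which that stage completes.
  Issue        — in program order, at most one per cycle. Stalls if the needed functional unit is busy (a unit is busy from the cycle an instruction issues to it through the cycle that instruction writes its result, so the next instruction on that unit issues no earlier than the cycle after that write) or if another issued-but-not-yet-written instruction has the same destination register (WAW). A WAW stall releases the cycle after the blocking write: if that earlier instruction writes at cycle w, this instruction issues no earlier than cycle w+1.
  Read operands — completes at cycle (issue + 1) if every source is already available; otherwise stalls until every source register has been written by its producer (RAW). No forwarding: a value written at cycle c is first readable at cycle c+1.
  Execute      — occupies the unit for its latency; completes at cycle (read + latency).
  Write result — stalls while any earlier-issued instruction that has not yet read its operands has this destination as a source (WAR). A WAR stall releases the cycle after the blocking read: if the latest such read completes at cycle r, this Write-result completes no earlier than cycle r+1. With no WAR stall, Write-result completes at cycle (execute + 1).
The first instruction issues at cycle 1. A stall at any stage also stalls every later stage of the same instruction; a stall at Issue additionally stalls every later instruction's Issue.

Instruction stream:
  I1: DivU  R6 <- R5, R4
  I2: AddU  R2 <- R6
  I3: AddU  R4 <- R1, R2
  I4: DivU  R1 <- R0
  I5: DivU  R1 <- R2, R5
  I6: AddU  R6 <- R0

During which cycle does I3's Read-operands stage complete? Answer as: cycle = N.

cycle = 16

c1: I1 issues→DivU
c2: I1 reads | I2 issues→AddU
c9: I1 exec-done
c10: I1 writes R6
c11: I2 reads
c13: I2 exec-done
c14: I2 writes R2
c15: I3 issues→AddU
c16: I3 reads | I4 issues→DivU
c17: I4 reads
c18: I3 exec-done
c19: I3 writes R4
c24: I4 exec-done
c25: I4 writes R1
c26: I5 issues→DivU
c27: I5 reads | I6 issues→AddU
c28: I6 reads
c30: I6 exec-done
c31: I6 writes R6
c34: I5 exec-done
c35: I5 writes R1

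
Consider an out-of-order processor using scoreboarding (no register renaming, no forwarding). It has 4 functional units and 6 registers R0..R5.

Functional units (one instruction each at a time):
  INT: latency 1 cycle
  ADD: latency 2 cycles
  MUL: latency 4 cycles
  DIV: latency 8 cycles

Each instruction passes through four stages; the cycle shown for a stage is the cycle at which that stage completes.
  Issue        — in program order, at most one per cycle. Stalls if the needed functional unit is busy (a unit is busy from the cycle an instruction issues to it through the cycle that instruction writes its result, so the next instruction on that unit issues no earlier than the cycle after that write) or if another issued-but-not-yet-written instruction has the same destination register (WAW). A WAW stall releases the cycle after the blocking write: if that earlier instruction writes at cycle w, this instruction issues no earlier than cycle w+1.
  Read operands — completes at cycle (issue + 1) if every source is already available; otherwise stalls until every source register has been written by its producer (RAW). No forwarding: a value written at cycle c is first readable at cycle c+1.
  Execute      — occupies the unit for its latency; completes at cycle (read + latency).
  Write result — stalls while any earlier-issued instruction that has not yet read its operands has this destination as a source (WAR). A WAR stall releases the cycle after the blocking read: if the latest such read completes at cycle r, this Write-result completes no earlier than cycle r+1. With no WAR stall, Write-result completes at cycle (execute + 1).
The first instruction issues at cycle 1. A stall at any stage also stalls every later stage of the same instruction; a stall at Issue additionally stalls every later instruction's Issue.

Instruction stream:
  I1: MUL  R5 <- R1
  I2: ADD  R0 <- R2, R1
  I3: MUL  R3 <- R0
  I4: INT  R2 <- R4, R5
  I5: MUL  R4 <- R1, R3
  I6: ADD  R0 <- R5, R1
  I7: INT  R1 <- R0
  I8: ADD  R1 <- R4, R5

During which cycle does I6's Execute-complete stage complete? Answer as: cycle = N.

1) issue 1, read 2, done 6, write 7
2) issue 2, read 3, done 5, write 6
3) issue 8, read 9, done 13, write 14  <struct: MUL busy until I1 writes@7>
4) issue 9, read 10, done 11, write 12
5) issue 15, read 16, done 20, write 21  <struct: MUL busy until I3 writes@14>
6) issue 16, read 17, done 19, write 20
7) issue 17, read 21, done 22, write 23  <RAW R0: wait I6 write@20>
8) issue 24, read 25, done 27, write 28  <WAW R1: wait I7 write@23>

cycle = 19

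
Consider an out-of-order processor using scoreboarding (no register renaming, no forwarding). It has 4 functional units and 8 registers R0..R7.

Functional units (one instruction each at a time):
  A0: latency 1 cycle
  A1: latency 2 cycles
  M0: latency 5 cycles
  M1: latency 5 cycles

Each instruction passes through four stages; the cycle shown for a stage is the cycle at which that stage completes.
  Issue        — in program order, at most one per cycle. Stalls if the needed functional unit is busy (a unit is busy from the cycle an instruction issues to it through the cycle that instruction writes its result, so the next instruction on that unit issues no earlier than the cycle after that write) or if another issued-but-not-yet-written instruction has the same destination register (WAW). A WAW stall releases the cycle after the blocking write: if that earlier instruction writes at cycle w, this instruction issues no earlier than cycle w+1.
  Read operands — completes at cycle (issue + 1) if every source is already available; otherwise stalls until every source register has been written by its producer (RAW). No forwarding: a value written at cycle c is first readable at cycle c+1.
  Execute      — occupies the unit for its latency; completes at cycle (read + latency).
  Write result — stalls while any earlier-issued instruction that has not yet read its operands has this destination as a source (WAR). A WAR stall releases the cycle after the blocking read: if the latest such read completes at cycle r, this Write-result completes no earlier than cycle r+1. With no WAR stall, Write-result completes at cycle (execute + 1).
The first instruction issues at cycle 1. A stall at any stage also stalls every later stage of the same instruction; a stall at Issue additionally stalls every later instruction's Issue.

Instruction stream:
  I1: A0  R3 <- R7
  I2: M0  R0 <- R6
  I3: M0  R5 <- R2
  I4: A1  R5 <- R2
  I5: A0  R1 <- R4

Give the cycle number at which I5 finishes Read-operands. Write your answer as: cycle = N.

I1 -> (1, 2, 3, 4)
I2 -> (2, 3, 8, 9)
I3 -> (10, 11, 16, 17)  // struct: M0 busy until I2 writes@9
I4 -> (18, 19, 21, 22)  // WAW R5: wait I3 write@17
I5 -> (19, 20, 21, 22)

cycle = 20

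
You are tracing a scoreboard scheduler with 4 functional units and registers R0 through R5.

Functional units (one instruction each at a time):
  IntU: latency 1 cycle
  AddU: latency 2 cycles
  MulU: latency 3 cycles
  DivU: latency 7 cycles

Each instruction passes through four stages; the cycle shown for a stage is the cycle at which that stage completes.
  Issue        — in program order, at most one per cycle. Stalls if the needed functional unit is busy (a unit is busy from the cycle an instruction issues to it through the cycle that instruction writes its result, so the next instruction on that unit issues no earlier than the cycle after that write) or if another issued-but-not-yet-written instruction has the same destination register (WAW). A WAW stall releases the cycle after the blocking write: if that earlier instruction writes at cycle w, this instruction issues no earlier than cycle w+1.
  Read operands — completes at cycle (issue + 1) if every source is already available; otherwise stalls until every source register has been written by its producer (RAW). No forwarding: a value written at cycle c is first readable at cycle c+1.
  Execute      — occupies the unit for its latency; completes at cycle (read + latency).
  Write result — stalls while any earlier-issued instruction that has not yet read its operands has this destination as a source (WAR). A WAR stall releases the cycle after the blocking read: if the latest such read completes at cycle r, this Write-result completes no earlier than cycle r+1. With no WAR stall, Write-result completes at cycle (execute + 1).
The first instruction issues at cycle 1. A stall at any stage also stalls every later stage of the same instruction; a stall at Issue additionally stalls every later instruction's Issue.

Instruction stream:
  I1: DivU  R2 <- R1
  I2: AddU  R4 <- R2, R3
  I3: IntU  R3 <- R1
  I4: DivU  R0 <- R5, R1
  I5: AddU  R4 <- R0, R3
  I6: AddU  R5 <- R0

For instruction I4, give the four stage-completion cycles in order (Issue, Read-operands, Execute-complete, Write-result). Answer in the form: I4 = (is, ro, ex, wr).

I1  is:1  ro:2  ex:9  wr:10
I2  is:2  ro:11  ex:13  wr:14  — RAW R2: wait I1 write@10
I3  is:3  ro:4  ex:5  wr:12  — WAR R3: wait I2 read@11
I4  is:11  ro:12  ex:19  wr:20  — struct: DivU busy until I1 writes@10
I5  is:15  ro:21  ex:23  wr:24  — struct: AddU busy until I2 writes@14, RAW R0: wait I4 write@20
I6  is:25  ro:26  ex:28  wr:29  — struct: AddU busy until I5 writes@24

I4 = (11, 12, 19, 20)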